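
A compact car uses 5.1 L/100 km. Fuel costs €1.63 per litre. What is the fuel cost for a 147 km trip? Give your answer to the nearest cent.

€12.22

Fuel = 5.1 L/100 km × 147 km / 100 = 7.497 L
Cost = 7.497 L × €1.63/L = €12.22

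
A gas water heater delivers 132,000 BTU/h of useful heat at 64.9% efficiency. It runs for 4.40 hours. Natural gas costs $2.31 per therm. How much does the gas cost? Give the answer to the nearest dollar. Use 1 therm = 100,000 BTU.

Heat delivered = 132,000 BTU/h × 4.40 h = 580,800 BTU
Gas input = 580,800 / 0.649 = 894,915 BTU
= 894,915 / 100,000 = 8.949 therm
Cost = 8.949 × $2.31/therm = $20.67 ≈ $21

$21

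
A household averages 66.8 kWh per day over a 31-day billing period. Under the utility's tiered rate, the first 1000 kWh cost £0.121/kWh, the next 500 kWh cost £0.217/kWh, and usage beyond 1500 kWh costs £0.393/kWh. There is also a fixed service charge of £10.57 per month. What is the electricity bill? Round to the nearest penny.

£464.39

Usage = 66.8 kWh/day × 31 days = 2070.8 kWh
First 1000 kWh × £0.121 = £121.00
Next 500 kWh × £0.217 = £108.50
Remaining 570.8 kWh × £0.393 = £224.32
Energy charge = £453.82; + service £10.57 = £464.39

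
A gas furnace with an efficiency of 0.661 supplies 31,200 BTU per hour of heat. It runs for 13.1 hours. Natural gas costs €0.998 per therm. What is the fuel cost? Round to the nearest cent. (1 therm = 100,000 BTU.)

€6.17

Heat delivered = 31,200 BTU/h × 13.1 h = 408,720 BTU
Gas input = 408,720 / 0.661 = 618,336 BTU
= 618,336 / 100,000 = 6.183 therm
Cost = 6.183 × €0.998/therm = €6.17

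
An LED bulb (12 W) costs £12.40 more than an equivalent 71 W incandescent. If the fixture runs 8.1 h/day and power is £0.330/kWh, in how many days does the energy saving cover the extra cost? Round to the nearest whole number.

Power saved = 71 − 12 = 59 W
Daily energy saved = 59 W × 8.1 h = 477.9 Wh = 0.4779 kWh
Daily savings = 0.4779 × £0.330 = £0.1577
Payback = £12.40 / £0.1577 per day = 78.63 days

79 days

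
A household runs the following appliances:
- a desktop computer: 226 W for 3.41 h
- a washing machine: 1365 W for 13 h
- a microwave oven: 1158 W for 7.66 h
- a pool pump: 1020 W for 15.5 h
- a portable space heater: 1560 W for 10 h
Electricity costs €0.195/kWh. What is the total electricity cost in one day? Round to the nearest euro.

desktop computer: 226 W × 3.41 h = 771 Wh = 0.7707 kWh
washing machine: 1365 W × 13 h = 17,745 Wh = 17.75 kWh
microwave oven: 1158 W × 7.66 h = 8,870 Wh = 8.87 kWh
pool pump: 1020 W × 15.5 h = 15,810 Wh = 15.81 kWh
portable space heater: 1560 W × 10 h = 15,600 Wh = 15.6 kWh
Total energy = 0.7707 + 17.75 + 8.87 + 15.81 + 15.6 = 58.8 kWh
Cost = 58.8 kWh × €0.195 = €11.47 ≈ €11

€11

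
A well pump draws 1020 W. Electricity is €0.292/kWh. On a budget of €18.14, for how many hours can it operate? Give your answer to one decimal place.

Energy budget = €18.14 / €0.292 per kWh = 62.12 kWh = 62,123 Wh
Runtime = 62,123 Wh / 1020 W = 60.91 h

60.9 h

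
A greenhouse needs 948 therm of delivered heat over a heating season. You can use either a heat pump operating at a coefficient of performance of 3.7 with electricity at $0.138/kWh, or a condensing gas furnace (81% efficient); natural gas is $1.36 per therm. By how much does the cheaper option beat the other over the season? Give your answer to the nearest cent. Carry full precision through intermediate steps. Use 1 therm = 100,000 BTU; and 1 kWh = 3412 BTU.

$555.42

Heat load = 948 therm × 100,000 = 94,800,000 BTU
Gas: input = 94,800,000 / 0.810 = 117,037,037 BTU = 1,170 therm → 1,170 × $1.36 = $1,591.70
Heat pump: 94,800,000 BTU / 3412 = 27,780 kWh heat; / 3.7 = 7,509 kWh in → × $0.138 = $1,036.28
Difference = |$1,591.70 − $1,036.28| = $555.42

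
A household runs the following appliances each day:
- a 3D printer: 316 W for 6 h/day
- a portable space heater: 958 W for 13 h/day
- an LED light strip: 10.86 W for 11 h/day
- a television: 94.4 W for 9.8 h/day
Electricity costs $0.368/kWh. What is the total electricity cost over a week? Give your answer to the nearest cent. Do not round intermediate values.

3D printer: 316 W × 6 h × 7 d = 13,272 Wh = 13.27 kWh
portable space heater: 958 W × 13 h × 7 d = 87,178 Wh = 87.18 kWh
LED light strip: 10.86 W × 11 h × 7 d = 836 Wh = 0.8362 kWh
television: 94.4 W × 9.8 h × 7 d = 6,476 Wh = 6.476 kWh
Total energy = 13.27 + 87.18 + 0.8362 + 6.476 = 107.8 kWh
Cost = 107.8 kWh × $0.368 = $39.66

$39.66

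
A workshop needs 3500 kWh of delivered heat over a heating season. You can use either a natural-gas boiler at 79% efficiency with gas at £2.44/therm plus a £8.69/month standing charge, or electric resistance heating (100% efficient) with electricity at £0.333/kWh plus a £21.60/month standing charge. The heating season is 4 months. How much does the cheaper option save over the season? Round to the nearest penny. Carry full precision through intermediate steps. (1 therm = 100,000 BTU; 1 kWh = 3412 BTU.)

Heat load = 3500 kWh × 3412 = 11,942,000 BTU
Gas: input = 11,942,000 / 0.79 = 15,116,456 BTU = 151.2 therm → 151.2 × £2.44 = £368.84; + 4 × £8.69 standing = £403.60
Electric: 11,942,000 BTU / 3412 = 3,500 kWh → × £0.333 = £1,165.50; + 4 × £21.60 standing = £1,251.90
Difference = |£403.60 − £1,251.90| = £848.30

£848.30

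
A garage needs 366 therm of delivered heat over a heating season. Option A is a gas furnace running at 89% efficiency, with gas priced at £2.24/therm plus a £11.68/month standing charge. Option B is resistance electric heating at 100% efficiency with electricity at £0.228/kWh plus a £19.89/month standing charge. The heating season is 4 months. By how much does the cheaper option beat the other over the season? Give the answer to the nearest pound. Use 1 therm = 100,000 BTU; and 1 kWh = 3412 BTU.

£1557

Heat load = 366 therm × 100,000 = 36,600,000 BTU
Gas: input = 36,600,000 / 0.89 = 41,123,596 BTU = 411.2 therm → 411.2 × £2.24 = £921.17; + 4 × £11.68 standing = £967.89
Electric: 36,600,000 BTU / 3412 = 10,730 kWh → × £0.228 = £2,445.72; + 4 × £19.89 standing = £2,525.28
Difference = |£967.89 − £2,525.28| = £1,557.39 ≈ £1557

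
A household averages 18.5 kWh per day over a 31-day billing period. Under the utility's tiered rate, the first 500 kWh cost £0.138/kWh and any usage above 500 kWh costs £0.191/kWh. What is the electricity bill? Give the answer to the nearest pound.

Usage = 18.5 kWh/day × 31 days = 573.5 kWh
First 500 kWh × £0.138 = £69.00
Remaining 73.5 kWh × £0.191 = £14.04
Total = £83.04 ≈ £83

£83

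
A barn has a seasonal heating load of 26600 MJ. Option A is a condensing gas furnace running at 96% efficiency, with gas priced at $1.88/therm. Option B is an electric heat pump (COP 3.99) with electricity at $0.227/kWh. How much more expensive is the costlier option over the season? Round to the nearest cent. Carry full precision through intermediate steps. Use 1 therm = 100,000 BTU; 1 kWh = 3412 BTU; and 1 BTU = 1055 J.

$73.35

Heat load = 26600 MJ = 26,600,000,000 J / 1055 = 25,213,270 BTU
Gas: input = 25,213,270 / 0.96 = 26,263,823 BTU = 262.6 therm → 262.6 × $1.88 = $493.76
Heat pump: 25,213,270 BTU / 3412 = 7,390 kWh heat; / 3.99 = 1,852 kWh in → × $0.227 = $420.41
Difference = |$493.76 − $420.41| = $73.35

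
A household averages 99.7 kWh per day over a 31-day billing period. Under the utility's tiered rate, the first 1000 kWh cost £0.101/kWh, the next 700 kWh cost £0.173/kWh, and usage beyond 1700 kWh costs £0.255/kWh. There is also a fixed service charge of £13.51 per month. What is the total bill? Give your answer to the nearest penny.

£590.24

Usage = 99.7 kWh/day × 31 days = 3090.7 kWh
First 1000 kWh × £0.101 = £101.00
Next 700 kWh × £0.173 = £121.10
Remaining 1390.7 kWh × £0.255 = £354.63
Energy charge = £576.73; + service £13.51 = £590.24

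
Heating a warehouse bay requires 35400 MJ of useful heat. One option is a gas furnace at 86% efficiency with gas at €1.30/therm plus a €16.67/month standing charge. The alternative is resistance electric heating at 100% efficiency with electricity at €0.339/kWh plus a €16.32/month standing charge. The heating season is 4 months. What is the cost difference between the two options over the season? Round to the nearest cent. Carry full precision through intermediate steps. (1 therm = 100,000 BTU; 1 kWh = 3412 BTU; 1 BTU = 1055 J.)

Heat load = 35400 MJ = 35,400,000,000 J / 1055 = 33,554,502 BTU
Gas: input = 33,554,502 / 0.86 = 39,016,863 BTU = 390.2 therm → 390.2 × €1.30 = €507.22; + 4 × €16.67 standing = €573.90
Electric: 33,554,502 BTU / 3412 = 9,834 kWh → × €0.339 = €3,333.81; + 4 × €16.32 standing = €3,399.09
Difference = |€573.90 − €3,399.09| = €2,825.20

€2825.20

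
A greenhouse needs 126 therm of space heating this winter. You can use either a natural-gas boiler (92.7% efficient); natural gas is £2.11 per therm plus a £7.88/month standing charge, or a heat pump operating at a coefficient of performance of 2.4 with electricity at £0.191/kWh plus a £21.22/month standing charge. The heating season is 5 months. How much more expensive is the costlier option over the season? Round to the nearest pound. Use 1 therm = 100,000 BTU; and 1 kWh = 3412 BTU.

£74

Heat load = 126 therm × 100,000 = 12,600,000 BTU
Gas: input = 12,600,000 / 0.927 = 13,592,233 BTU = 135.9 therm → 135.9 × £2.11 = £286.80; + 5 × £7.88 standing = £326.20
Heat pump: 12,600,000 BTU / 3412 = 3,693 kWh heat; / 2.4 = 1,539 kWh in → × £0.191 = £293.89; + 5 × £21.22 standing = £399.99
Difference = |£326.20 − £399.99| = £73.79 ≈ £74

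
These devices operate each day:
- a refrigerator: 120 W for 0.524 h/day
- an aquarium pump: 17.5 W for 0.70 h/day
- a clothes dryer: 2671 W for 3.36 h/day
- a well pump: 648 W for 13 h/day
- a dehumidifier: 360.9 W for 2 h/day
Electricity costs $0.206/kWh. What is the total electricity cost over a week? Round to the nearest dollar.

$26

refrigerator: 120 W × 0.524 h × 7 d = 440 Wh = 0.4402 kWh
aquarium pump: 17.5 W × 0.70 h × 7 d = 86 Wh = 0.08575 kWh
clothes dryer: 2671 W × 3.36 h × 7 d = 62,822 Wh = 62.82 kWh
well pump: 648 W × 13 h × 7 d = 58,968 Wh = 58.97 kWh
dehumidifier: 360.9 W × 2 h × 7 d = 5,053 Wh = 5.053 kWh
Total energy = 0.4402 + 0.08575 + 62.82 + 58.97 + 5.053 = 127.4 kWh
Cost = 127.4 kWh × $0.206 = $26.24 ≈ $26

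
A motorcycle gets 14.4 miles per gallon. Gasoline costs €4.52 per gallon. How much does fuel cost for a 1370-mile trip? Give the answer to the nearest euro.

Fuel = 1370 mi / 14.4 mpg = 95.14 gal
Cost = 95.14 gal × €4.52/gal = €430.03 ≈ €430

€430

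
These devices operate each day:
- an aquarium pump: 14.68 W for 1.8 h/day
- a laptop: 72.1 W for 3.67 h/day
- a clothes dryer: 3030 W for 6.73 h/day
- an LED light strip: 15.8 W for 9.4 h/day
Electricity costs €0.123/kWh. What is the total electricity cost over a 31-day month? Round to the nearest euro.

€79

aquarium pump: 14.68 W × 1.8 h × 31 d = 819 Wh = 0.8191 kWh
laptop: 72.1 W × 3.67 h × 31 d = 8,203 Wh = 8.203 kWh
clothes dryer: 3030 W × 6.73 h × 31 d = 632,149 Wh = 632.1 kWh
LED light strip: 15.8 W × 9.4 h × 31 d = 4,604 Wh = 4.604 kWh
Total energy = 0.8191 + 8.203 + 632.1 + 4.604 = 645.8 kWh
Cost = 645.8 kWh × €0.123 = €79.43 ≈ €79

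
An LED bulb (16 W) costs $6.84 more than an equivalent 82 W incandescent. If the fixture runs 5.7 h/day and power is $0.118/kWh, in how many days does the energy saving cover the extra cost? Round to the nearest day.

Power saved = 82 − 16 = 66 W
Daily energy saved = 66 W × 5.7 h = 376.2 Wh = 0.3762 kWh
Daily savings = 0.3762 × $0.118 = $0.0444
Payback = $6.84 / $0.0444 per day = 154.1 days

154 days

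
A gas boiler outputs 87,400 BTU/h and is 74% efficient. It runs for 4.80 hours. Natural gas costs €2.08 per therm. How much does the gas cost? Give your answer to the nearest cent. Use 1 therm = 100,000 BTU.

Heat delivered = 87,400 BTU/h × 4.80 h = 419,520 BTU
Gas input = 419,520 / 0.74 = 566,919 BTU
= 566,919 / 100,000 = 5.669 therm
Cost = 5.669 × €2.08/therm = €11.79

€11.79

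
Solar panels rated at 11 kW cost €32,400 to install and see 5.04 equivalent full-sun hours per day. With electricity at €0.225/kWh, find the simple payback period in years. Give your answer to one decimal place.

7.1 years

Daily generation = 11 kW × 5.04 h = 55.44 kWh
Annual generation = 55.44 × 365 = 20236 kWh
Annual savings = 20236 × €0.225 = €4,553.01
Payback = €32,400 / €4,553.01 = 7.12 years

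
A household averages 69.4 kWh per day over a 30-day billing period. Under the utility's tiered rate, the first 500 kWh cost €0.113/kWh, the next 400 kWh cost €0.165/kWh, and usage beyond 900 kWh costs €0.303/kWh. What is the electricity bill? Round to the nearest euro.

Usage = 69.4 kWh/day × 30 days = 2082 kWh
First 500 kWh × €0.113 = €56.50
Next 400 kWh × €0.165 = €66.00
Remaining 1182 kWh × €0.303 = €358.15
Total = €480.65 ≈ €481

€481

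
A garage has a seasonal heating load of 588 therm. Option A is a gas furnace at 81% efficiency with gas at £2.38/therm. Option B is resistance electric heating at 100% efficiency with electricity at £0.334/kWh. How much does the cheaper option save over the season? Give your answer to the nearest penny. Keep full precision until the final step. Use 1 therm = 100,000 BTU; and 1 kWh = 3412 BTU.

Heat load = 588 therm × 100,000 = 58,800,000 BTU
Gas: input = 58,800,000 / 0.81 = 72,592,593 BTU = 725.9 therm → 725.9 × £2.38 = £1,727.70
Electric: 58,800,000 BTU / 3412 = 17,230 kWh → × £0.334 = £5,755.92
Difference = |£1,727.70 − £5,755.92| = £4,028.22

£4028.22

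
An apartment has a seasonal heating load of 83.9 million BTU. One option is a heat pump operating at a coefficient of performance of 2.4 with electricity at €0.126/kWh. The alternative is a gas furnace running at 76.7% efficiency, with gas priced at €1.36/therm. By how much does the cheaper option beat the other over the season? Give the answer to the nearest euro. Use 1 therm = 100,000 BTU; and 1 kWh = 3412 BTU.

€197

Heat load = 83.9 × 10⁶ BTU = 83,900,000 BTU
Gas: input = 83,900,000 / 0.767 = 109,387,223 BTU = 1,094 therm → 1,094 × €1.36 = €1,487.67
Heat pump: 83,900,000 BTU / 3412 = 24,590 kWh heat; / 2.4 = 10,250 kWh in → × €0.126 = €1,290.96
Difference = |€1,487.67 − €1,290.96| = €196.71 ≈ €197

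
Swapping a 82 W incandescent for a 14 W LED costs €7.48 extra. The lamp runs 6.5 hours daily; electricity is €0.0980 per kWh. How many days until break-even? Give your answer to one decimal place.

Power saved = 82 − 14 = 68 W
Daily energy saved = 68 W × 6.5 h = 442 Wh = 0.442 kWh
Daily savings = 0.442 × €0.0980 = €0.0433
Payback = €7.48 / €0.0433 per day = 172.7 days

172.7 days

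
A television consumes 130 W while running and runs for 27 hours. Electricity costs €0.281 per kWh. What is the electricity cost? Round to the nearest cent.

Energy = 130 W × 27 h = 3,510 Wh = 3.51 kWh
Cost = 3.51 kWh × €0.281/kWh = €0.99

€0.99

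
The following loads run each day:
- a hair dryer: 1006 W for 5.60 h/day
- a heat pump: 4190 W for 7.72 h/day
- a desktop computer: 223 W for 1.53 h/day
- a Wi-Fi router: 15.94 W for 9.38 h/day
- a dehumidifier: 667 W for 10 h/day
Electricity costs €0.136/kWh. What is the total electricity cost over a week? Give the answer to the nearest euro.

hair dryer: 1006 W × 5.60 h × 7 d = 39,435 Wh = 39.44 kWh
heat pump: 4190 W × 7.72 h × 7 d = 226,428 Wh = 226.4 kWh
desktop computer: 223 W × 1.53 h × 7 d = 2,388 Wh = 2.388 kWh
Wi-Fi router: 15.94 W × 9.38 h × 7 d = 1,047 Wh = 1.047 kWh
dehumidifier: 667 W × 10 h × 7 d = 46,690 Wh = 46.69 kWh
Total energy = 39.44 + 226.4 + 2.388 + 1.047 + 46.69 = 316 kWh
Cost = 316 kWh × €0.136 = €42.97 ≈ €43

€43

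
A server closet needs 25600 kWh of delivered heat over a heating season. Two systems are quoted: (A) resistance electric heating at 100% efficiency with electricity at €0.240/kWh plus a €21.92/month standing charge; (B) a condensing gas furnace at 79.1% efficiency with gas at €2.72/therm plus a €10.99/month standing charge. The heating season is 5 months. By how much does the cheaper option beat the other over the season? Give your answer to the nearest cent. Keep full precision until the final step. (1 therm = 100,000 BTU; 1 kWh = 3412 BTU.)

€3195.05

Heat load = 25600 kWh × 3412 = 87,347,200 BTU
Gas: input = 87,347,200 / 0.791 = 110,426,296 BTU = 1,104 therm → 1,104 × €2.72 = €3,003.60; + 5 × €10.99 standing = €3,058.55
Electric: 87,347,200 BTU / 3412 = 25,600 kWh → × €0.240 = €6,144.00; + 5 × €21.92 standing = €6,253.60
Difference = |€3,058.55 − €6,253.60| = €3,195.05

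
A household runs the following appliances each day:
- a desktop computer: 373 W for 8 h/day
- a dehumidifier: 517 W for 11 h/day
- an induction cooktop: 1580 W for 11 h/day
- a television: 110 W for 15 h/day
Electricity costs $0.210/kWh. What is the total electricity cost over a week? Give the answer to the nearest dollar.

desktop computer: 373 W × 8 h × 7 d = 20,888 Wh = 20.89 kWh
dehumidifier: 517 W × 11 h × 7 d = 39,809 Wh = 39.81 kWh
induction cooktop: 1580 W × 11 h × 7 d = 121,660 Wh = 121.7 kWh
television: 110 W × 15 h × 7 d = 11,550 Wh = 11.55 kWh
Total energy = 20.89 + 39.81 + 121.7 + 11.55 = 193.9 kWh
Cost = 193.9 kWh × $0.210 = $40.72 ≈ $41

$41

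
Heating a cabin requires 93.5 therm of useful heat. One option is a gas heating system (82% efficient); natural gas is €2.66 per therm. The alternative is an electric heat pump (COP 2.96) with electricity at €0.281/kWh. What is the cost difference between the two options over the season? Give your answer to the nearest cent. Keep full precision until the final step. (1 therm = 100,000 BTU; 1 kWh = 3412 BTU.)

Heat load = 93.5 therm × 100,000 = 9,350,000 BTU
Gas: input = 9,350,000 / 0.82 = 11,402,439 BTU = 114 therm → 114 × €2.66 = €303.30
Heat pump: 9,350,000 BTU / 3412 = 2,740 kWh heat; / 2.96 = 925.8 kWh in → × €0.281 = €260.15
Difference = |€303.30 − €260.15| = €43.16

€43.16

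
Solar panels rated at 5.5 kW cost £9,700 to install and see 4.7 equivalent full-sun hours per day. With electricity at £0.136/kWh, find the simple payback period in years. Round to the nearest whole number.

Daily generation = 5.5 kW × 4.7 h = 25.85 kWh
Annual generation = 25.85 × 365 = 9435.2 kWh
Annual savings = 9435.2 × £0.136 = £1,283.19
Payback = £9,700 / £1,283.19 = 7.56 years

8 years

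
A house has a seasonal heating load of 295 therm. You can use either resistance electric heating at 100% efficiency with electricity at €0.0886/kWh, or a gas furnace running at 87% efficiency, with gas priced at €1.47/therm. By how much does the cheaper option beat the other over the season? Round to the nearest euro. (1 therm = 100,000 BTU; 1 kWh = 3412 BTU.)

Heat load = 295 therm × 100,000 = 29,500,000 BTU
Gas: input = 29,500,000 / 0.87 = 33,908,046 BTU = 339.1 therm → 339.1 × €1.47 = €498.45
Electric: 29,500,000 BTU / 3412 = 8,646 kWh → × €0.0886 = €766.03
Difference = |€498.45 − €766.03| = €267.58 ≈ €268

€268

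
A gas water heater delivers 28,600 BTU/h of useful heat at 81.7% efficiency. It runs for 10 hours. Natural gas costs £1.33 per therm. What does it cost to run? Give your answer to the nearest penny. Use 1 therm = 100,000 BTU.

£4.66

Heat delivered = 28,600 BTU/h × 10 h = 286,000 BTU
Gas input = 286,000 / 0.817 = 350,061 BTU
= 350,061 / 100,000 = 3.501 therm
Cost = 3.501 × £1.33/therm = £4.66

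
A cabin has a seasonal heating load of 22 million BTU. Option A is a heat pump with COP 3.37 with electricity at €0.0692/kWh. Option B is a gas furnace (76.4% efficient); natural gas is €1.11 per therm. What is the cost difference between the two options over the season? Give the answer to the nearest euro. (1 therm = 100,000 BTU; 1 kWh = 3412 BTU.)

Heat load = 22 × 10⁶ BTU = 22,000,000 BTU
Gas: input = 22,000,000 / 0.764 = 28,795,812 BTU = 288 therm → 288 × €1.11 = €319.63
Heat pump: 22,000,000 BTU / 3412 = 6,448 kWh heat; / 3.37 = 1,913 kWh in → × €0.0692 = €132.40
Difference = |€319.63 − €132.40| = €187.23 ≈ €187

€187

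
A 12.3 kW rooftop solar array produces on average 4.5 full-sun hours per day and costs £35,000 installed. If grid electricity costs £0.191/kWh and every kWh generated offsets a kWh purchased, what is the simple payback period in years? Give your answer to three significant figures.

Daily generation = 12.3 kW × 4.5 h = 55.35 kWh
Annual generation = 55.35 × 365 = 20203 kWh
Annual savings = 20203 × £0.191 = £3,858.73
Payback = £35,000 / £3,858.73 = 9.07 years

9.07 years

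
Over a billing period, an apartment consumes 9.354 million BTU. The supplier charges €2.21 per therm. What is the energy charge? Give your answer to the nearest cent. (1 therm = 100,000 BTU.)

9.354 million BTU × (10 therm/million BTU) = 93.54 therm
Cost = 93.54 therm × €2.21/therm = €206.72

€206.72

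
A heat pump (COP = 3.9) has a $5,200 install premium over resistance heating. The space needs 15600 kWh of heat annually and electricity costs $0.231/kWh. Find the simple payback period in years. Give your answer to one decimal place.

Resistance: 15600 kWh × $0.231 = $3,603.60/yr
Heat pump: 15600 / 3.9 = 4000 kWh in → × $0.231 = $924.00/yr
Annual savings = $2,679.60
Payback = $5,200 / $2,679.60 = 1.94 years

1.9 years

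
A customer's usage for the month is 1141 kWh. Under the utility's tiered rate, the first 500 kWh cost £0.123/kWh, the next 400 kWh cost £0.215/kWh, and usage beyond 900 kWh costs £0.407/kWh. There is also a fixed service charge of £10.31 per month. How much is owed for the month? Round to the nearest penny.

£255.90

First 500 kWh × £0.123 = £61.50
Next 400 kWh × £0.215 = £86.00
Remaining 241 kWh × £0.407 = £98.09
Energy charge = £245.59; + service £10.31 = £255.90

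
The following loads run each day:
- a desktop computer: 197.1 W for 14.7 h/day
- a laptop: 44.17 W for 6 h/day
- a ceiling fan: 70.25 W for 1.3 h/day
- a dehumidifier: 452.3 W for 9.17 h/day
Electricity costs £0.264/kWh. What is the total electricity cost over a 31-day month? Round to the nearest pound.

£61

desktop computer: 197.1 W × 14.7 h × 31 d = 89,818 Wh = 89.82 kWh
laptop: 44.17 W × 6 h × 31 d = 8,216 Wh = 8.216 kWh
ceiling fan: 70.25 W × 1.3 h × 31 d = 2,831 Wh = 2.831 kWh
dehumidifier: 452.3 W × 9.17 h × 31 d = 128,575 Wh = 128.6 kWh
Total energy = 89.82 + 8.216 + 2.831 + 128.6 = 229.4 kWh
Cost = 229.4 kWh × £0.264 = £60.57 ≈ £61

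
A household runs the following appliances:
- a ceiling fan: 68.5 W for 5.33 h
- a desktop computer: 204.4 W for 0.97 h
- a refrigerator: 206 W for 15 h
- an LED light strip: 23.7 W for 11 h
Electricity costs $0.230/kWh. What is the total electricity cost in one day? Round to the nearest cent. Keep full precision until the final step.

$0.90

ceiling fan: 68.5 W × 5.33 h = 365 Wh = 0.3651 kWh
desktop computer: 204.4 W × 0.97 h = 198 Wh = 0.1983 kWh
refrigerator: 206 W × 15 h = 3,090 Wh = 3.09 kWh
LED light strip: 23.7 W × 11 h = 261 Wh = 0.2607 kWh
Total energy = 0.3651 + 0.1983 + 3.09 + 0.2607 = 3.914 kWh
Cost = 3.914 kWh × $0.230 = $0.90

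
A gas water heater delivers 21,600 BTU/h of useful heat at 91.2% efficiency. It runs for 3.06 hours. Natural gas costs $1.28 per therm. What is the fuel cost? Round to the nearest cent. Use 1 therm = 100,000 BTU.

$0.93

Heat delivered = 21,600 BTU/h × 3.06 h = 66,096 BTU
Gas input = 66,096 / 0.912 = 72,474 BTU
= 72,474 / 100,000 = 0.7247 therm
Cost = 0.7247 × $1.28/therm = $0.93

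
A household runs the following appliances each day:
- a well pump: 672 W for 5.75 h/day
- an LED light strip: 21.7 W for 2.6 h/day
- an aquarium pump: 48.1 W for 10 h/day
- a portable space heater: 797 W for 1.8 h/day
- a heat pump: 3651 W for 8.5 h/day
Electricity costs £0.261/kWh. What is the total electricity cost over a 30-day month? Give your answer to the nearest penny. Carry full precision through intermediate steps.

well pump: 672 W × 5.75 h × 30 d = 115,920 Wh = 115.9 kWh
LED light strip: 21.7 W × 2.6 h × 30 d = 1,693 Wh = 1.693 kWh
aquarium pump: 48.1 W × 10 h × 30 d = 14,430 Wh = 14.43 kWh
portable space heater: 797 W × 1.8 h × 30 d = 43,038 Wh = 43.04 kWh
heat pump: 3651 W × 8.5 h × 30 d = 931,005 Wh = 931 kWh
Total energy = 115.9 + 1.693 + 14.43 + 43.04 + 931 = 1,106 kWh
Cost = 1,106 kWh × £0.261 = £288.69

£288.69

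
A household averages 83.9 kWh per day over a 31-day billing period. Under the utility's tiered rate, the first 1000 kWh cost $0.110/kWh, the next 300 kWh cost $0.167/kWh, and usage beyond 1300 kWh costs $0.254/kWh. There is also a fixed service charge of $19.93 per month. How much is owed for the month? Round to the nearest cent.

Usage = 83.9 kWh/day × 31 days = 2600.9 kWh
First 1000 kWh × $0.110 = $110.00
Next 300 kWh × $0.167 = $50.10
Remaining 1300.9 kWh × $0.254 = $330.43
Energy charge = $490.53; + service $19.93 = $510.46

$510.46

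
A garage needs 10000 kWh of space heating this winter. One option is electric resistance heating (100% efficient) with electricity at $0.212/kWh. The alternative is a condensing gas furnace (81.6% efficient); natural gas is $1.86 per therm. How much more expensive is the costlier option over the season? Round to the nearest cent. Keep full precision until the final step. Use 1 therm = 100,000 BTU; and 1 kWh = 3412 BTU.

Heat load = 10000 kWh × 3412 = 34,120,000 BTU
Gas: input = 34,120,000 / 0.816 = 41,813,725 BTU = 418.1 therm → 418.1 × $1.86 = $777.74
Electric: 34,120,000 BTU / 3412 = 10,000 kWh → × $0.212 = $2,120.00
Difference = |$777.74 − $2,120.00| = $1,342.26

$1342.26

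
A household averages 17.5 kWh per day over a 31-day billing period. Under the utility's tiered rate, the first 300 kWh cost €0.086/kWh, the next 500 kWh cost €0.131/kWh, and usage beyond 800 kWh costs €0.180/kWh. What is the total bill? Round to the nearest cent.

€57.57

Usage = 17.5 kWh/day × 31 days = 542.5 kWh
First 300 kWh × €0.086 = €25.80
Next 242.5 kWh × €0.131 = €31.77
Remaining tier: 0 kWh (not reached)
Total = €57.57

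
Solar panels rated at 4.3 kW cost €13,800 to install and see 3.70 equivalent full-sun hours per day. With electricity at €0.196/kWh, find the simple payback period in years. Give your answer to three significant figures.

12.1 years

Daily generation = 4.3 kW × 3.70 h = 15.91 kWh
Annual generation = 15.91 × 365 = 5807.1 kWh
Annual savings = 5807.1 × €0.196 = €1,138.20
Payback = €13,800 / €1,138.20 = 12.1 years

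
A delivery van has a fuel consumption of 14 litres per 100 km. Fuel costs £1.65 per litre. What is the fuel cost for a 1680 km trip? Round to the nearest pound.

Fuel = 14 L/100 km × 1680 km / 100 = 235.2 L
Cost = 235.2 L × £1.65/L = £388.08 ≈ £388

£388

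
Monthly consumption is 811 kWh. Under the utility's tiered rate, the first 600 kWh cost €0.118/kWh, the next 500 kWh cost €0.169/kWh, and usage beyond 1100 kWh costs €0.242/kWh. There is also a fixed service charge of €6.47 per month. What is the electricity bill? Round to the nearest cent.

€112.93

First 600 kWh × €0.118 = €70.80
Next 211 kWh × €0.169 = €35.66
Remaining tier: 0 kWh (not reached)
Energy charge = €106.46; + service €6.47 = €112.93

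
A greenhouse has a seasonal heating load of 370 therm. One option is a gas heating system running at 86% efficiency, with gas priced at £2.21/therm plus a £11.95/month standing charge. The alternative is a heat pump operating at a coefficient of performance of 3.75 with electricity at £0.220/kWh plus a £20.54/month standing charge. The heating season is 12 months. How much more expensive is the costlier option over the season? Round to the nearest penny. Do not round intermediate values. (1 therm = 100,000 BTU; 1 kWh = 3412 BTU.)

£211.55

Heat load = 370 therm × 100,000 = 37,000,000 BTU
Gas: input = 37,000,000 / 0.86 = 43,023,256 BTU = 430.2 therm → 430.2 × £2.21 = £950.81; + 12 × £11.95 standing = £1,094.21
Heat pump: 37,000,000 BTU / 3412 = 10,840 kWh heat; / 3.75 = 2,892 kWh in → × £0.220 = £636.19; + 12 × £20.54 standing = £882.67
Difference = |£1,094.21 − £882.67| = £211.55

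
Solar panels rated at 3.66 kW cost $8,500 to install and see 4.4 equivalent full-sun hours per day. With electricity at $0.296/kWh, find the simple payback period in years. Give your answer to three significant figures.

4.89 years

Daily generation = 3.66 kW × 4.4 h = 16.1 kWh
Annual generation = 16.1 × 365 = 5878 kWh
Annual savings = 5878 × $0.296 = $1,739.88
Payback = $8,500 / $1,739.88 = 4.89 years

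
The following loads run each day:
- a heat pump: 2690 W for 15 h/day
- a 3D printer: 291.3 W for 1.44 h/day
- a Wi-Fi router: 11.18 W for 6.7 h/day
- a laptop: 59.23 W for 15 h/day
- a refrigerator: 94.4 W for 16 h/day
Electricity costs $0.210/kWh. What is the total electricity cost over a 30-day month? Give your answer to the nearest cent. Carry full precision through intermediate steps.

heat pump: 2690 W × 15 h × 30 d = 1,210,500 Wh = 1,210 kWh
3D printer: 291.3 W × 1.44 h × 30 d = 12,584 Wh = 12.58 kWh
Wi-Fi router: 11.18 W × 6.7 h × 30 d = 2,247 Wh = 2.247 kWh
laptop: 59.23 W × 15 h × 30 d = 26,653 Wh = 26.65 kWh
refrigerator: 94.4 W × 16 h × 30 d = 45,312 Wh = 45.31 kWh
Total energy = 1,210 + 12.58 + 2.247 + 26.65 + 45.31 = 1,297 kWh
Cost = 1,297 kWh × $0.210 = $272.43

$272.43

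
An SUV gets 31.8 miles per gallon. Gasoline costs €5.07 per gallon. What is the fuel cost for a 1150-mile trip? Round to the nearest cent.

Fuel = 1150 mi / 31.8 mpg = 36.16 gal
Cost = 36.16 gal × €5.07/gal = €183.35

€183.35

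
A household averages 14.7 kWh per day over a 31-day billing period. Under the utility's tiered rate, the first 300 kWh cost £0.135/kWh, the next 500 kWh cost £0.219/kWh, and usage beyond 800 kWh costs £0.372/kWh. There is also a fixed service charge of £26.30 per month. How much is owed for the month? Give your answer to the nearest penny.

Usage = 14.7 kWh/day × 31 days = 455.7 kWh
First 300 kWh × £0.135 = £40.50
Next 155.7 kWh × £0.219 = £34.10
Remaining tier: 0 kWh (not reached)
Energy charge = £74.60; + service £26.30 = £100.90

£100.90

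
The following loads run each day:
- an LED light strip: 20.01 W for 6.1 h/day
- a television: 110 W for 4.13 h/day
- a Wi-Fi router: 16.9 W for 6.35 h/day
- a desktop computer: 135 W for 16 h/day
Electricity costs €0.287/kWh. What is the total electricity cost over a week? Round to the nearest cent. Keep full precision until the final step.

LED light strip: 20.01 W × 6.1 h × 7 d = 854 Wh = 0.8544 kWh
television: 110 W × 4.13 h × 7 d = 3,180 Wh = 3.18 kWh
Wi-Fi router: 16.9 W × 6.35 h × 7 d = 751 Wh = 0.7512 kWh
desktop computer: 135 W × 16 h × 7 d = 15,120 Wh = 15.12 kWh
Total energy = 0.8544 + 3.18 + 0.7512 + 15.12 = 19.91 kWh
Cost = 19.91 kWh × €0.287 = €5.71

€5.71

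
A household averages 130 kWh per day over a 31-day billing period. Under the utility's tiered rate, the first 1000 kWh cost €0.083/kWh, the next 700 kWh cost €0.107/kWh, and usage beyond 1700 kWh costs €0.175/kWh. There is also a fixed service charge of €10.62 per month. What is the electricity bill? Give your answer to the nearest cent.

€576.27

Usage = 130 kWh/day × 31 days = 4030 kWh
First 1000 kWh × €0.083 = €83.00
Next 700 kWh × €0.107 = €74.90
Remaining 2330 kWh × €0.175 = €407.75
Energy charge = €565.65; + service €10.62 = €576.27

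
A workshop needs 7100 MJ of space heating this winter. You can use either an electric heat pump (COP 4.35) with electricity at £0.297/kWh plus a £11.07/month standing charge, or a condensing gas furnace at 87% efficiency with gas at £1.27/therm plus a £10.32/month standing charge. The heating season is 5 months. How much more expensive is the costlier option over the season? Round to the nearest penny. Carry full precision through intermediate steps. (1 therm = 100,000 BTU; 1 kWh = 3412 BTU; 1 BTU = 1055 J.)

£40.18

Heat load = 7100 MJ = 7,100,000,000 J / 1055 = 6,729,858 BTU
Gas: input = 6,729,858 / 0.87 = 7,735,469 BTU = 77.35 therm → 77.35 × £1.27 = £98.24; + 5 × £10.32 standing = £149.84
Heat pump: 6,729,858 BTU / 3412 = 1,972 kWh heat; / 4.35 = 453.4 kWh in → × £0.297 = £134.67; + 5 × £11.07 standing = £190.02
Difference = |£149.84 − £190.02| = £40.18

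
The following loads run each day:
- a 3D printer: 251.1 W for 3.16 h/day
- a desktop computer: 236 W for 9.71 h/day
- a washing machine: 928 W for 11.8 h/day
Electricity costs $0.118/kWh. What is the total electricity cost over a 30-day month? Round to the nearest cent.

$49.69

3D printer: 251.1 W × 3.16 h × 30 d = 23,804 Wh = 23.8 kWh
desktop computer: 236 W × 9.71 h × 30 d = 68,747 Wh = 68.75 kWh
washing machine: 928 W × 11.8 h × 30 d = 328,512 Wh = 328.5 kWh
Total energy = 23.8 + 68.75 + 328.5 = 421.1 kWh
Cost = 421.1 kWh × $0.118 = $49.69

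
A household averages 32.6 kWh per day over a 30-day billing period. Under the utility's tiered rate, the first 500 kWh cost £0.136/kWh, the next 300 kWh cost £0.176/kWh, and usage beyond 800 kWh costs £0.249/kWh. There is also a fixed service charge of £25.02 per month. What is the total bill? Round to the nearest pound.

Usage = 32.6 kWh/day × 30 days = 978 kWh
First 500 kWh × £0.136 = £68.00
Next 300 kWh × £0.176 = £52.80
Remaining 178 kWh × £0.249 = £44.32
Energy charge = £165.12; + service £25.02 = £190.14 ≈ £190

£190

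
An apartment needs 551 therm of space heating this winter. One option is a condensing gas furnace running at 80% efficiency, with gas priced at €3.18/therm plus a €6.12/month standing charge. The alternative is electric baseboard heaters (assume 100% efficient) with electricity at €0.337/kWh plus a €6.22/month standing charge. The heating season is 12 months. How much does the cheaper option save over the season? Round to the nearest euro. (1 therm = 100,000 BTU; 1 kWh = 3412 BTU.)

€3253

Heat load = 551 therm × 100,000 = 55,100,000 BTU
Gas: input = 55,100,000 / 0.80 = 68,875,000 BTU = 688.8 therm → 688.8 × €3.18 = €2,190.22; + 12 × €6.12 standing = €2,263.66
Electric: 55,100,000 BTU / 3412 = 16,150 kWh → × €0.337 = €5,442.17; + 12 × €6.22 standing = €5,516.81
Difference = |€2,263.66 − €5,516.81| = €3,253.15 ≈ €3253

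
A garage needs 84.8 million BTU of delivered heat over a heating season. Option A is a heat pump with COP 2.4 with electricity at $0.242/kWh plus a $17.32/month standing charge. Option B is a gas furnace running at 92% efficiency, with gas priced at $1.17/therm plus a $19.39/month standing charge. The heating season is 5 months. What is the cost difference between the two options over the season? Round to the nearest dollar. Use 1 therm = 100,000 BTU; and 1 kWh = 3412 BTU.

$1417

Heat load = 84.8 × 10⁶ BTU = 84,800,000 BTU
Gas: input = 84,800,000 / 0.92 = 92,173,913 BTU = 921.7 therm → 921.7 × $1.17 = $1,078.43; + 5 × $19.39 standing = $1,175.38
Heat pump: 84,800,000 BTU / 3412 = 24,850 kWh heat; / 2.4 = 10,360 kWh in → × $0.242 = $2,506.06; + 5 × $17.32 standing = $2,592.66
Difference = |$1,175.38 − $2,592.66| = $1,417.27 ≈ $1417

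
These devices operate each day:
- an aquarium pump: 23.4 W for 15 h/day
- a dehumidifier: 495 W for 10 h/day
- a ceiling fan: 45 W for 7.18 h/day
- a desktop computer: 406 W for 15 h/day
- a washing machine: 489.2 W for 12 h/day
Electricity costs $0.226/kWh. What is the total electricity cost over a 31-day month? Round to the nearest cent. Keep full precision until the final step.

$123.20

aquarium pump: 23.4 W × 15 h × 31 d = 10,881 Wh = 10.88 kWh
dehumidifier: 495 W × 10 h × 31 d = 153,450 Wh = 153.4 kWh
ceiling fan: 45 W × 7.18 h × 31 d = 10,016 Wh = 10.02 kWh
desktop computer: 406 W × 15 h × 31 d = 188,790 Wh = 188.8 kWh
washing machine: 489.2 W × 12 h × 31 d = 181,982 Wh = 182 kWh
Total energy = 10.88 + 153.4 + 10.02 + 188.8 + 182 = 545.1 kWh
Cost = 545.1 kWh × $0.226 = $123.20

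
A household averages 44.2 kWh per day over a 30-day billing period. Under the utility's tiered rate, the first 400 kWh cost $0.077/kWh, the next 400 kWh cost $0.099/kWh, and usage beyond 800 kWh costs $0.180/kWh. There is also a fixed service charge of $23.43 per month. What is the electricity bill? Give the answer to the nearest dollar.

$189

Usage = 44.2 kWh/day × 30 days = 1326 kWh
First 400 kWh × $0.077 = $30.80
Next 400 kWh × $0.099 = $39.60
Remaining 526 kWh × $0.180 = $94.68
Energy charge = $165.08; + service $23.43 = $188.51 ≈ $189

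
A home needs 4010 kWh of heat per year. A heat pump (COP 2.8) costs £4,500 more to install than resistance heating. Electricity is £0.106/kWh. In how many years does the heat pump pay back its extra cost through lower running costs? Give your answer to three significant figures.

Resistance: 4010 kWh × £0.106 = £425.06/yr
Heat pump: 4010 / 2.8 = 1432 kWh in → × £0.106 = £151.81/yr
Annual savings = £273.25
Payback = £4,500 / £273.25 = 16.5 years

16.5 years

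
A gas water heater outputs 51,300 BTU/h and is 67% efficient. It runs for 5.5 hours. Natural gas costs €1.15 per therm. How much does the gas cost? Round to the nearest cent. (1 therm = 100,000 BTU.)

Heat delivered = 51,300 BTU/h × 5.5 h = 282,150 BTU
Gas input = 282,150 / 0.67 = 421,119 BTU
= 421,119 / 100,000 = 4.211 therm
Cost = 4.211 × €1.15/therm = €4.84

€4.84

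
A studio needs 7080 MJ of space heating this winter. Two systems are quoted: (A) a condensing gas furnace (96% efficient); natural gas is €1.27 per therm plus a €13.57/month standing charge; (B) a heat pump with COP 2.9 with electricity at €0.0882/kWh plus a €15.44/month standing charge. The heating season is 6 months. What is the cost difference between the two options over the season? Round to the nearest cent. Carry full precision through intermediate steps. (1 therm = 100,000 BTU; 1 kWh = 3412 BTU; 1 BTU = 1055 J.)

Heat load = 7080 MJ = 7,080,000,000 J / 1055 = 6,710,900 BTU
Gas: input = 6,710,900 / 0.960 = 6,990,521 BTU = 69.91 therm → 69.91 × €1.27 = €88.78; + 6 × €13.57 standing = €170.20
Heat pump: 6,710,900 BTU / 3412 = 1,967 kWh heat; / 2.9 = 678.2 kWh in → × €0.0882 = €59.82; + 6 × €15.44 standing = €152.46
Difference = |€170.20 − €152.46| = €17.74

€17.74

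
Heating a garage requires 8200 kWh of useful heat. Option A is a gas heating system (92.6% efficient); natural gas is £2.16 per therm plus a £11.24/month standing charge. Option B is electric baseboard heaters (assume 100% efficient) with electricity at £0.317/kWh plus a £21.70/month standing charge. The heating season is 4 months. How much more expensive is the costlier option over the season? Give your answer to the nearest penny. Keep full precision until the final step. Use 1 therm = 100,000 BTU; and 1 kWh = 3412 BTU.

£1988.61

Heat load = 8200 kWh × 3412 = 27,978,400 BTU
Gas: input = 27,978,400 / 0.926 = 30,214,255 BTU = 302.1 therm → 302.1 × £2.16 = £652.63; + 4 × £11.24 standing = £697.59
Electric: 27,978,400 BTU / 3412 = 8,200 kWh → × £0.317 = £2,599.40; + 4 × £21.70 standing = £2,686.20
Difference = |£697.59 − £2,686.20| = £1,988.61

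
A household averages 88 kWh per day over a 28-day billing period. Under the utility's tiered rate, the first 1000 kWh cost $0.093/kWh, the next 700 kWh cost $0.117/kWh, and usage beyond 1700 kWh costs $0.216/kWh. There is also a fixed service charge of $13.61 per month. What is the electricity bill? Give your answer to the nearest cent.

$353.53

Usage = 88 kWh/day × 28 days = 2464 kWh
First 1000 kWh × $0.093 = $93.00
Next 700 kWh × $0.117 = $81.90
Remaining 764 kWh × $0.216 = $165.02
Energy charge = $339.92; + service $13.61 = $353.53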